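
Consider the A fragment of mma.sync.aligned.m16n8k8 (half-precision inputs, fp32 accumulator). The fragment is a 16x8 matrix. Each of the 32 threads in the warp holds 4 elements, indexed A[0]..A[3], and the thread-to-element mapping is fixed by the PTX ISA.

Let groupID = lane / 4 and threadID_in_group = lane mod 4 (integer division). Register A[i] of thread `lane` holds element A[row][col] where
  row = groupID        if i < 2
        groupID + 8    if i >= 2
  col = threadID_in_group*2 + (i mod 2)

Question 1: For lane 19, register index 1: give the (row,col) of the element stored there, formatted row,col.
4,7

L=19->gid=19>>2=4, tid=19&3=3
[1]->row 4+0=4  col 3·2+1=7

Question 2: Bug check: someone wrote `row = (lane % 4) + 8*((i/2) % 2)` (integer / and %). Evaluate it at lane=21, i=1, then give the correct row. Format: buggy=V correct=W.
buggy=1 correct=5

`(lane % 4) + 8*((i/2) % 2)`[21,1]=>1
lane 21: grp=5 (21/4), tig=1 (21%4)
i=1: r=5+0=5, c=1*2+1=3
row: 1 vs 5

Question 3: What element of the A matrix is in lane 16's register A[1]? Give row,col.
4,1

L=16=>grp=16>>2=4, tig=16&3=0
[1]=>row 4+0=4  col 0·2+1=1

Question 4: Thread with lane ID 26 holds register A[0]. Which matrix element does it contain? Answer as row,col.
lane 26⇒26/4=6, 26 mod 4=2
i=0  r:6+0⇒6  c:2·2+0⇒4

6,4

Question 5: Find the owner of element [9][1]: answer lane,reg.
r: 9->gid=1,r8=1  c: 1->tid=0,i&1=1
L=1*4+0=4  i=1*2+1=3

4,3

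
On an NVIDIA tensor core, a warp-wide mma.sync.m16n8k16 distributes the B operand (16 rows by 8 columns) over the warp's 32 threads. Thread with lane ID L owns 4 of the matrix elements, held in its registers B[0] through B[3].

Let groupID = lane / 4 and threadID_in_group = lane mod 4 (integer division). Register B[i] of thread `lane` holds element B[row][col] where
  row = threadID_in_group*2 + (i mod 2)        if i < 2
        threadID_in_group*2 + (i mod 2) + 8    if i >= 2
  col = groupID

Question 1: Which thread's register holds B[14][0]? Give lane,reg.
3,2

c=0→G=0  r=14→rhi=1,T=3,p=0
L=0*4+3=3  i=1*2+0=2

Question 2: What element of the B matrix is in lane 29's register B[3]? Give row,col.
lane 29→29/4=7, 29 mod 4=1
i=3  r:2·1+1+8→11  c:7

11,7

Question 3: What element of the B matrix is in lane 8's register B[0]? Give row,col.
lane 8→8/4=2, 8 mod 4=0
i=0  r:2·0+0+0→0  c:2

0,2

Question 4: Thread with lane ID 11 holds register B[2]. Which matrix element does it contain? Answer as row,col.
14,2

lane 11: gr=2 (11/4), th=3 (11%4)
i=2: r=3*2+0+8=14, c=gr=2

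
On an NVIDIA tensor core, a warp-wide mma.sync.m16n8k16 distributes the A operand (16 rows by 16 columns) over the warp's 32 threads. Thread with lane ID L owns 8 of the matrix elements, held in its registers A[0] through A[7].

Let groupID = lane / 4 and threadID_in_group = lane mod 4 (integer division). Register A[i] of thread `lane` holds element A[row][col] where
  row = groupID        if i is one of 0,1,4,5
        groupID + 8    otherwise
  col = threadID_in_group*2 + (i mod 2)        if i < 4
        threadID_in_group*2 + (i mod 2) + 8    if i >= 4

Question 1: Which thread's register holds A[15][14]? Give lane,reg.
31,6

r: 15->gid=7,r8=1  c: 14->c8=1,tid=3,i&1=0
L=7*4+3=31  i=1*4+1*2+0=6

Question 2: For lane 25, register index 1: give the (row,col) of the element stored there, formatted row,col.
25: G=6,T=1
[1] (6+0,1*2+1+0) = (6,3)

6,3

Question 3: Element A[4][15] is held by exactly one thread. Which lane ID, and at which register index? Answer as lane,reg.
19,5

r:4=>grp=4,rB=0  c:15=>cB=1,tig=3,lo=1
L=4*4+3=19  i=1*4+0*2+1=5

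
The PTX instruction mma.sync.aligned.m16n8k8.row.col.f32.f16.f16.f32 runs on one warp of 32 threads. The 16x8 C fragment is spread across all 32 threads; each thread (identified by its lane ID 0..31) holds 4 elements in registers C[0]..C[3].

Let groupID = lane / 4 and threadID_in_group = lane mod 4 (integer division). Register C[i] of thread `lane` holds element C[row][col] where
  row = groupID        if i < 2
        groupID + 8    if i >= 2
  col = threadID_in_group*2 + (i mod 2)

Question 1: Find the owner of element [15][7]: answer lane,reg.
31,3

r:15=>grp=7,rB=1  c:7=>tig=3,lo=1
L=7*4+3=31  i=1*2+1=3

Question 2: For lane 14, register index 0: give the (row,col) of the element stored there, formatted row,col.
lane 14->14/4=3, 14 mod 4=2
i=0  r:3+0->3  c:2·2+0->4

3,4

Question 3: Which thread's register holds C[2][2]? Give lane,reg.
9,0

r=2->g=2,rb=0  c=2->t=1,b0=0
L=2*4+1=9  i=0*2+0=0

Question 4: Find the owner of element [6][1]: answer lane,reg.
r=6⇒gr=6,Rb=0  c=1⇒th=0,odd=1
L=6*4+0=24  i=0*2+1=1

24,1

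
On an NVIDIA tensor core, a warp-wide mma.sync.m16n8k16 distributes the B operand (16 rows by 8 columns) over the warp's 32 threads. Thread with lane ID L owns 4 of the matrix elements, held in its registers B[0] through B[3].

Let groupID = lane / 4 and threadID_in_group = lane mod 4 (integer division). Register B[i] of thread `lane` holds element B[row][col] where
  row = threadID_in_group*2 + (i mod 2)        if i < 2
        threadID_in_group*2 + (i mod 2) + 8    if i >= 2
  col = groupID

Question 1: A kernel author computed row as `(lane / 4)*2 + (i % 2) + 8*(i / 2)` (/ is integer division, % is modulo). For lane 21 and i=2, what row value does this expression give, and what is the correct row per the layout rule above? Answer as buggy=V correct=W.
`(lane / 4)*2 + (i % 2) + 8*(i / 2)`[21,2]→18
21: G=5,T=1
[2] (1*2+0+8,5) = (10,5)
row: 18 vs 10

buggy=18 correct=10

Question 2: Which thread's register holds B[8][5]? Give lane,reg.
20,2

c: 5->gid=5  r: 8->r8=1,tid=0,i&1=0
L=5*4+0=20  i=1*2+0=2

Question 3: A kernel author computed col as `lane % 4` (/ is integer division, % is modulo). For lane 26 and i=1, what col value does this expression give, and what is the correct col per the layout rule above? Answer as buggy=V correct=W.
`lane % 4`[26,1]=>2
26: grp=6,tig=2
[1] (2*2+1+0,6) = (5,6)
col: 2 vs 6

buggy=2 correct=6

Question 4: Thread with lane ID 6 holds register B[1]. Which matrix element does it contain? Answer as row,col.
5,1

lane 6: gid=1 (6/4), tid=2 (6%4)
i=1: r=2*2+1+0=5, c=gid=1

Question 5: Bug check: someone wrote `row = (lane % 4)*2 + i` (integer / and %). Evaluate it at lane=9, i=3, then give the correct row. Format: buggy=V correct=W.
buggy=5 correct=11

`(lane % 4)*2 + i`[9,3]->5
9: gid=2,tid=1
[3] (1*2+1+8,2) = (11,2)
row: 5 vs 11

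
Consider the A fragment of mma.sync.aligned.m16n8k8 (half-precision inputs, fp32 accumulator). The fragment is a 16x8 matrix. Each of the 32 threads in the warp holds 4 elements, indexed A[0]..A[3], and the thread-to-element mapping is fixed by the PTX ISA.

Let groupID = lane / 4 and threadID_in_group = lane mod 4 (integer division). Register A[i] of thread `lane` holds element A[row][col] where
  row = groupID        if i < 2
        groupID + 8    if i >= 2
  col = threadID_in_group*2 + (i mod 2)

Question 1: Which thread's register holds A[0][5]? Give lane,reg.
2,1

r=0->g=0,rb=0  c=5->t=2,b0=1
L=0*4+2=2  i=0*2+1=1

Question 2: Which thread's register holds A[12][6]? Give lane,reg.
19,2

r:12=>grp=4,rB=1  c:6=>tig=3,lo=0
L=4*4+3=19  i=1*2+0=2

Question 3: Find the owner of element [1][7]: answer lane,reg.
r=1⇒gr=1,Rb=0  c=7⇒th=3,odd=1
L=1*4+3=7  i=0*2+1=1

7,1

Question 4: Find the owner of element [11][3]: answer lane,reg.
r=11→G=3,rhi=1  c=3→T=1,p=1
L=3*4+1=13  i=1*2+1=3

13,3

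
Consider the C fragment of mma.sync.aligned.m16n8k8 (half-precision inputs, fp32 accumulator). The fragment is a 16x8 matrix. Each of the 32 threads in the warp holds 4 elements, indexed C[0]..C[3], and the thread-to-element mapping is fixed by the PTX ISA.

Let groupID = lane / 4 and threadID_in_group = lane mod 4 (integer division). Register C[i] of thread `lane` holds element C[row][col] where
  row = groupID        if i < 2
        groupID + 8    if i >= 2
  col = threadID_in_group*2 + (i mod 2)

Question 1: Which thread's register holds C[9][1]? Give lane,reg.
r=9⇒gr=1,Rb=1  c=1⇒th=0,odd=1
L=1*4+0=4  i=1*2+1=3

4,3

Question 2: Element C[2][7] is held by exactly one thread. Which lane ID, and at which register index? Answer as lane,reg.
r:2=>grp=2,rB=0  c:7=>tig=3,lo=1
L=2*4+3=11  i=0*2+1=1

11,1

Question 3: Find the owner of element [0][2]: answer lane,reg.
1,0

r=0→G=0,rhi=0  c=2→T=1,p=0
L=0*4+1=1  i=0*2+0=0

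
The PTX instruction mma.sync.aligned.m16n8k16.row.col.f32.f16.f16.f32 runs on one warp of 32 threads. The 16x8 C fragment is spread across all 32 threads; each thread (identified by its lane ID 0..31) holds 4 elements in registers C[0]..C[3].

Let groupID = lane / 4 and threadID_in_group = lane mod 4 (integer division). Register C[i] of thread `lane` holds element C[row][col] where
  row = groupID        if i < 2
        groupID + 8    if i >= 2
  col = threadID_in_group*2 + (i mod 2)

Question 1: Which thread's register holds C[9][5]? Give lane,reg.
r=9→G=1,rhi=1  c=5→T=2,p=1
L=1*4+2=6  i=1*2+1=3

6,3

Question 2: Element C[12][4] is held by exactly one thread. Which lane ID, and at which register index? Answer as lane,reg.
18,2

r: 12->gid=4,r8=1  c: 4->tid=2,i&1=0
L=4*4+2=18  i=1*2+0=2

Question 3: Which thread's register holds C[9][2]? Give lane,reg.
5,2

r:9=>grp=1,rB=1  c:2=>tig=1,lo=0
L=1*4+1=5  i=1*2+0=2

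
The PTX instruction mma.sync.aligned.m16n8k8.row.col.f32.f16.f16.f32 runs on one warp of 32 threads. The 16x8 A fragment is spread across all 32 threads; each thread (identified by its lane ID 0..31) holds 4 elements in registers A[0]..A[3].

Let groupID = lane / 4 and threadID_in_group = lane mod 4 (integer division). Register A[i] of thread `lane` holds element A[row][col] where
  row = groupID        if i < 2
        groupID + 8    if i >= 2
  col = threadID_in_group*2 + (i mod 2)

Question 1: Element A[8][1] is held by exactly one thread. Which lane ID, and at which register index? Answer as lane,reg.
0,3

r: 8->gid=0,r8=1  c: 1->tid=0,i&1=1
L=0*4+0=0  i=1*2+1=3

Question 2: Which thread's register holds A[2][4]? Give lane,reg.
r=2⇒gr=2,Rb=0  c=4⇒th=2,odd=0
L=2*4+2=10  i=0*2+0=0

10,0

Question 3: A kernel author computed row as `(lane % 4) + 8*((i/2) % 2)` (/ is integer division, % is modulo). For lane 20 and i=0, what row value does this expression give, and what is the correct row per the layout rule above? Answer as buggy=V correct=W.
`(lane % 4) + 8*((i/2) % 2)`[20,0]->0
lane 20->20/4=5, 20 mod 4=0
i=0  r:5+0->5  c:2·0+0->0
row: 0 vs 5

buggy=0 correct=5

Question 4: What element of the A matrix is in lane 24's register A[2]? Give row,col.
14,0

lane 24: grp=6 (24/4), tig=0 (24%4)
i=2: r=6+8=14, c=0*2+0=0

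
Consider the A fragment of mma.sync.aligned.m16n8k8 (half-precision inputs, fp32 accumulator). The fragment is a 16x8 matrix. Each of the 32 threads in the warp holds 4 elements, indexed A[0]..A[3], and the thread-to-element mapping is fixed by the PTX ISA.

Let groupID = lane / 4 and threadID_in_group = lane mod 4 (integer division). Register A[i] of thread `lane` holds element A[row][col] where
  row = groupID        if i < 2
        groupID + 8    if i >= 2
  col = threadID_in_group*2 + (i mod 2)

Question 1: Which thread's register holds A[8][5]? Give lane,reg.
r=8→G=0,rhi=1  c=5→T=2,p=1
L=0*4+2=2  i=1*2+1=3

2,3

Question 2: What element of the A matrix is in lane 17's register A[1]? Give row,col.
lane 17: grp=4 (17/4), tig=1 (17%4)
i=1: r=4+0=4, c=1*2+1=3

4,3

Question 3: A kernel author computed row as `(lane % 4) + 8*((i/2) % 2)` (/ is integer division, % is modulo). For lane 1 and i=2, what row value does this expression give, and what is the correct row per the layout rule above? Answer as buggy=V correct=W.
buggy=9 correct=8

`(lane % 4) + 8*((i/2) % 2)`[1,2]⇒9
L=1⇒gr=1>>2=0, th=1&3=1
[2]⇒row 0+8=8  col 1·2+0=2
row: 9 vs 8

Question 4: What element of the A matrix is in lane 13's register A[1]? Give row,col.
lane 13→13/4=3, 13 mod 4=1
i=1  r:3+0→3  c:2·1+1→3

3,3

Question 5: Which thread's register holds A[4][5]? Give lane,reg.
18,1

r=4->g=4,rb=0  c=5->t=2,b0=1
L=4*4+2=18  i=0*2+1=1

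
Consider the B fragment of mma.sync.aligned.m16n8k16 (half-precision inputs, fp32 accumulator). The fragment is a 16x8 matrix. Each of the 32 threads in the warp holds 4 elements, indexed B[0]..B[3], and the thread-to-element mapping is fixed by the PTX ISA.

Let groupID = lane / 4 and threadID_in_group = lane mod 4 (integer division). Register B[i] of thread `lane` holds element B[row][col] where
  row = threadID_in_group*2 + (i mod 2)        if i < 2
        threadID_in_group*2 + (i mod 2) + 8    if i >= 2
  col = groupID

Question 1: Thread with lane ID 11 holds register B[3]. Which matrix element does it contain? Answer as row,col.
L=11->gid=11>>2=2, tid=11&3=3
[3]->row 3·2+1+8=15  col gid=2

15,2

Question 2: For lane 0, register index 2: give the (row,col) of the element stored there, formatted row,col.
L=0->g=0>>2=0, t=0&3=0
[2]->row 0·2+0+8=8  col g=0

8,0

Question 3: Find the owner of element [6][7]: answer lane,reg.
31,0

c:7=>grp=7  r:6=>rB=0,tig=3,lo=0
L=7*4+3=31  i=0*2+0=0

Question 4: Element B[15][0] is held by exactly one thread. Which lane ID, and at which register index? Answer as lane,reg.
c=0⇒gr=0  r=15⇒Rb=1,th=3,odd=1
L=0*4+3=3  i=1*2+1=3

3,3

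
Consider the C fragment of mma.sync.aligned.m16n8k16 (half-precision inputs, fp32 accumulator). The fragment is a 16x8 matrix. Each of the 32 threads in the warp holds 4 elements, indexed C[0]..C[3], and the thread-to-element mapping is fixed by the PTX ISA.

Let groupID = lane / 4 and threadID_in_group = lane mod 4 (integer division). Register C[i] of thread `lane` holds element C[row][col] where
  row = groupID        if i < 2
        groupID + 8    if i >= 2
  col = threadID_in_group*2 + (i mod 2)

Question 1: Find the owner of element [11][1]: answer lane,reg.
12,3

r=11⇒gr=3,Rb=1  c=1⇒th=0,odd=1
L=3*4+0=12  i=1*2+1=3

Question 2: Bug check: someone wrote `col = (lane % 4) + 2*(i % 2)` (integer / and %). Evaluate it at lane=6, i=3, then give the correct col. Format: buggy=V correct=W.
buggy=4 correct=5

`(lane % 4) + 2*(i % 2)`[6,3]->4
lane 6: g=1 (6/4), t=2 (6%4)
i=3: r=1+8=9, c=2*2+1=5
col: 4 vs 5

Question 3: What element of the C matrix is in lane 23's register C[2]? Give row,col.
13,6

L=23→G=23>>2=5, T=23&3=3
[2]→row 5+8=13  col 3·2+0=6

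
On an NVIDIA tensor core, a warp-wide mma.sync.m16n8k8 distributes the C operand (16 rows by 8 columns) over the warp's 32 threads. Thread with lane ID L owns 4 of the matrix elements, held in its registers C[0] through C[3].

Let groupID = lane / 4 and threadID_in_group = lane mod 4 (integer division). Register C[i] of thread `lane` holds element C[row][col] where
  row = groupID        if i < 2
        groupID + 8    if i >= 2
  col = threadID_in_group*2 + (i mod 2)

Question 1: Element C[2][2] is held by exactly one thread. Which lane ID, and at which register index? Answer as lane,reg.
9,0

r:2=>grp=2,rB=0  c:2=>tig=1,lo=0
L=2*4+1=9  i=0*2+0=0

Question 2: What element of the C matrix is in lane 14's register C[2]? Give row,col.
lane 14=>14/4=3, 14 mod 4=2
i=2  r:3+8=>11  c:2·2+0=>4

11,4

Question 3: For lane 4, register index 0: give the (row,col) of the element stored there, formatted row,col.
L=4→G=4>>2=1, T=4&3=0
[0]→row 1+0=1  col 0·2+0=0

1,0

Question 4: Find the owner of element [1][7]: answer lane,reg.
7,1

r=1→G=1,rhi=0  c=7→T=3,p=1
L=1*4+3=7  i=0*2+1=1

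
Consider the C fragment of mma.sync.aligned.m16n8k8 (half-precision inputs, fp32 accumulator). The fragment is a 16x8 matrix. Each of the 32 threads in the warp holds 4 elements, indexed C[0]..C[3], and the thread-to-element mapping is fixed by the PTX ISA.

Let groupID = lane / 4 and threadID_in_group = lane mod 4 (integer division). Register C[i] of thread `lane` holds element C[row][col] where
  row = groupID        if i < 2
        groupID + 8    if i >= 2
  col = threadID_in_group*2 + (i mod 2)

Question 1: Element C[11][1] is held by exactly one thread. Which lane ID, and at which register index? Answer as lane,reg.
r: 11->gid=3,r8=1  c: 1->tid=0,i&1=1
L=3*4+0=12  i=1*2+1=3

12,3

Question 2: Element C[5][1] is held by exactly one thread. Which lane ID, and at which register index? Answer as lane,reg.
r: 5->gid=5,r8=0  c: 1->tid=0,i&1=1
L=5*4+0=20  i=0*2+1=1

20,1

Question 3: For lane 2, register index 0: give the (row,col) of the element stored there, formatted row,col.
0,4

L=2=>grp=2>>2=0, tig=2&3=2
[0]=>row 0+0=0  col 2·2+0=4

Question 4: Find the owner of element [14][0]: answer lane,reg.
r=14→G=6,rhi=1  c=0→T=0,p=0
L=6*4+0=24  i=1*2+0=2

24,2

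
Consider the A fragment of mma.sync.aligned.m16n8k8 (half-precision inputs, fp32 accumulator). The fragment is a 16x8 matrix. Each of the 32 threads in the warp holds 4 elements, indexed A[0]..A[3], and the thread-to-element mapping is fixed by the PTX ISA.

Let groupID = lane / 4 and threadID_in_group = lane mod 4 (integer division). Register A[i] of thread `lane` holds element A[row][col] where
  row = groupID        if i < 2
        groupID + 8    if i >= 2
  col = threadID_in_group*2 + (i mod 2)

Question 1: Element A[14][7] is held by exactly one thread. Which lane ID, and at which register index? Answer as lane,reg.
27,3

r: 14->gid=6,r8=1  c: 7->tid=3,i&1=1
L=6*4+3=27  i=1*2+1=3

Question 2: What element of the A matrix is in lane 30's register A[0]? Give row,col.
7,4

lane 30⇒30/4=7, 30 mod 4=2
i=0  r:7+0⇒7  c:2·2+0⇒4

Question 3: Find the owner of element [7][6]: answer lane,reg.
31,0

r=7→G=7,rhi=0  c=6→T=3,p=0
L=7*4+3=31  i=0*2+0=0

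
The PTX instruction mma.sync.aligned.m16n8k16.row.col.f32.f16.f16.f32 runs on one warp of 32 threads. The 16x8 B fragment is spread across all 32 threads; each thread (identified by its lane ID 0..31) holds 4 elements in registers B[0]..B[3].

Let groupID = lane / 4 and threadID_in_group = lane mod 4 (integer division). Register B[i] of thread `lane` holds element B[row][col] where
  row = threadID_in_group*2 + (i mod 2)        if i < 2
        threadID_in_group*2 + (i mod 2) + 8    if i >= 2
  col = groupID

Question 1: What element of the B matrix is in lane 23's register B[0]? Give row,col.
6,5

L=23⇒gr=23>>2=5, th=23&3=3
[0]⇒row 3·2+0+0=6  col gr=5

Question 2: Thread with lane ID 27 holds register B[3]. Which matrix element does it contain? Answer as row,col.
lane 27: g=6 (27/4), t=3 (27%4)
i=3: r=3*2+1+8=15, c=g=6

15,6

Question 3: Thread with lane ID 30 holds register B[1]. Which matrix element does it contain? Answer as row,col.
lane 30→30/4=7, 30 mod 4=2
i=1  r:2·2+1+0→5  c:7

5,7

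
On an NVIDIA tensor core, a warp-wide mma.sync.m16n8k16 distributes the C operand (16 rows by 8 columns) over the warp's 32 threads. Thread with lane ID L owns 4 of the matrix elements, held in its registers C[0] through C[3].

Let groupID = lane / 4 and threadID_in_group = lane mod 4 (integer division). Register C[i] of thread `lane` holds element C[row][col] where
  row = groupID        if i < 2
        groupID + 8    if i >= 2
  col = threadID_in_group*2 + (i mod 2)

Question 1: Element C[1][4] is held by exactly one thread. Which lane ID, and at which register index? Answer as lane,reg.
r:1=>grp=1,rB=0  c:4=>tig=2,lo=0
L=1*4+2=6  i=0*2+0=0

6,0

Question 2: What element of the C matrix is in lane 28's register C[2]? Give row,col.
lane 28->28/4=7, 28 mod 4=0
i=2  r:7+8->15  c:2·0+0->0

15,0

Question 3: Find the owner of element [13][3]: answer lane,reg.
21,3

r=13->g=5,rb=1  c=3->t=1,b0=1
L=5*4+1=21  i=1*2+1=3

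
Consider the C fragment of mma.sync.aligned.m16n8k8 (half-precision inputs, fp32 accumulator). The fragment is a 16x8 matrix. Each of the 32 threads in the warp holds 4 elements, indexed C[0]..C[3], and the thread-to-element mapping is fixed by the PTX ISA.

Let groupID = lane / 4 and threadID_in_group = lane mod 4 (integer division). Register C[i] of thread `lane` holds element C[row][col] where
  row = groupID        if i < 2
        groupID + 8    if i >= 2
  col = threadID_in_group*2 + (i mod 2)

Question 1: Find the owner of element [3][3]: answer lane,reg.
r=3->g=3,rb=0  c=3->t=1,b0=1
L=3*4+1=13  i=0*2+1=1

13,1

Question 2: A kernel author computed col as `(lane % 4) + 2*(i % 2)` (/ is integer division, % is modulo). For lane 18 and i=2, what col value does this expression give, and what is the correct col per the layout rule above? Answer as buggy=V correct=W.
buggy=2 correct=4

`(lane % 4) + 2*(i % 2)`[18,2]⇒2
lane 18: gr=4 (18/4), th=2 (18%4)
i=2: r=4+8=12, c=2*2+0=4
col: 2 vs 4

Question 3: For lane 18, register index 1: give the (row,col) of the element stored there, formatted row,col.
4,5

lane 18->18/4=4, 18 mod 4=2
i=1  r:4+0->4  c:2·2+1->5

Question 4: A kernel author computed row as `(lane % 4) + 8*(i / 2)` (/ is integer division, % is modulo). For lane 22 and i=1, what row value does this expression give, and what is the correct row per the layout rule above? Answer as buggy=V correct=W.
buggy=2 correct=5

`(lane % 4) + 8*(i / 2)`[22,1]→2
lane 22→22/4=5, 22 mod 4=2
i=1  r:5+0→5  c:2·2+1→5
row: 2 vs 5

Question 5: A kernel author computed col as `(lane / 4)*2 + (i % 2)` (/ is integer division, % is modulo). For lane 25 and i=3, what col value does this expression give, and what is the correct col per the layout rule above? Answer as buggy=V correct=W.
`(lane / 4)*2 + (i % 2)`[25,3]->13
L=25->g=25>>2=6, t=25&3=1
[3]->row 6+8=14  col 1·2+1=3
col: 13 vs 3

buggy=13 correct=3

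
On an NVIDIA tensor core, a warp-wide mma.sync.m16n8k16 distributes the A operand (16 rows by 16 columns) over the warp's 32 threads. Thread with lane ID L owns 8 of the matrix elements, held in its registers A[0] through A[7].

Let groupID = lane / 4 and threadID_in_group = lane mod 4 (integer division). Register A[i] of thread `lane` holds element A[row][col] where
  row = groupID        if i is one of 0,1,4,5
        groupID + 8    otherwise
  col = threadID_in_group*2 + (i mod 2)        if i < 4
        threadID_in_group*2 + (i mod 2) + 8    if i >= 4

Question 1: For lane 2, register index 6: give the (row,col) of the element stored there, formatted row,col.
8,12

lane 2: G=0 (2/4), T=2 (2%4)
i=6: r=0+8=8, c=2*2+0+8=12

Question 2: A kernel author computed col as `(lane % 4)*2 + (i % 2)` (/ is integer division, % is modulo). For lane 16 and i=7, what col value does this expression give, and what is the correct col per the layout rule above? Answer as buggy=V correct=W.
buggy=1 correct=9

`(lane % 4)*2 + (i % 2)`[16,7]->1
lane 16: g=4 (16/4), t=0 (16%4)
i=7: r=4+8=12, c=0*2+1+8=9
col: 1 vs 9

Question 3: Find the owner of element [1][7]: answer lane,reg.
r=1->g=1,rb=0  c=7->cb=0,t=3,b0=1
L=1*4+3=7  i=0*4+0*2+1=1

7,1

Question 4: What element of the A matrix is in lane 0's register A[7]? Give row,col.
8,9

lane 0: grp=0 (0/4), tig=0 (0%4)
i=7: r=0+8=8, c=0*2+1+8=9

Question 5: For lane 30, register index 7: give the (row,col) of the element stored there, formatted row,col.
lane 30: grp=7 (30/4), tig=2 (30%4)
i=7: r=7+8=15, c=2*2+1+8=13

15,13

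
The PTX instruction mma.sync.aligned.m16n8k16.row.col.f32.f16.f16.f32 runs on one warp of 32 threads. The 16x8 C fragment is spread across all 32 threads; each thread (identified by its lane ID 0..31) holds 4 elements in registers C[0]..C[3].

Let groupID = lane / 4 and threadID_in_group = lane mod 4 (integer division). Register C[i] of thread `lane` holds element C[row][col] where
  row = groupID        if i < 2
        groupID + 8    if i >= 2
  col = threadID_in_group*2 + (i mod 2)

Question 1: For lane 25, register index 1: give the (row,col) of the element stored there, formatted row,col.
6,3

L=25⇒gr=25>>2=6, th=25&3=1
[1]⇒row 6+0=6  col 1·2+1=3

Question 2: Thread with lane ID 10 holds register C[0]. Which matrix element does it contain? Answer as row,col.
lane 10: gr=2 (10/4), th=2 (10%4)
i=0: r=2+0=2, c=2*2+0=4

2,4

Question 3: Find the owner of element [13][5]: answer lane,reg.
22,3

r=13⇒gr=5,Rb=1  c=5⇒th=2,odd=1
L=5*4+2=22  i=1*2+1=3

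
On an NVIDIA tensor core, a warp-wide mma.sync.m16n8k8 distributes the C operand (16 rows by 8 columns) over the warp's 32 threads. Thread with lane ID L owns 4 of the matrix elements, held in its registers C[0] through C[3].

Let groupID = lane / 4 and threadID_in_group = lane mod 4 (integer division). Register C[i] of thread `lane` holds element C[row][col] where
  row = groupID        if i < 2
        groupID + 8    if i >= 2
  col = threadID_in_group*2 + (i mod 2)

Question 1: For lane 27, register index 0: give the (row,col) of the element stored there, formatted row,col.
27: gr=6,th=3
[0] (6+0,3*2+0) = (6,6)

6,6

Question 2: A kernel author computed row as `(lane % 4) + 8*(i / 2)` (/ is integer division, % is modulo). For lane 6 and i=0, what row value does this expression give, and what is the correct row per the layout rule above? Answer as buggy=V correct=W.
`(lane % 4) + 8*(i / 2)`[6,0]⇒2
lane 6: gr=1 (6/4), th=2 (6%4)
i=0: r=1+0=1, c=2*2+0=4
row: 2 vs 1

buggy=2 correct=1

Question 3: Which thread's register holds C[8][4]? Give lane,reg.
2,2

r=8⇒gr=0,Rb=1  c=4⇒th=2,odd=0
L=0*4+2=2  i=1*2+0=2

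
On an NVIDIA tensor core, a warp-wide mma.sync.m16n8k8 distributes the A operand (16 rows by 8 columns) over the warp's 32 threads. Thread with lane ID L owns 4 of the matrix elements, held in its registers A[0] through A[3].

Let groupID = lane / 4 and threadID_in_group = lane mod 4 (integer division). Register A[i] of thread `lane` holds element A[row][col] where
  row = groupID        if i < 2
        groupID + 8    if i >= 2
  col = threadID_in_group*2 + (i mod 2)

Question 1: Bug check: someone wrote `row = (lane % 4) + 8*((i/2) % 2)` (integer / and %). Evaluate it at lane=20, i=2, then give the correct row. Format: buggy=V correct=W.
buggy=8 correct=13

`(lane % 4) + 8*((i/2) % 2)`[20,2]->8
20: gid=5,tid=0
[2] (5+8,0*2+0) = (13,0)
row: 8 vs 13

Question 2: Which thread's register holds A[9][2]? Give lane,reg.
5,2

r=9→G=1,rhi=1  c=2→T=1,p=0
L=1*4+1=5  i=1*2+0=2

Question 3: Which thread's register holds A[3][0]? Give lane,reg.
12,0

r: 3->gid=3,r8=0  c: 0->tid=0,i&1=0
L=3*4+0=12  i=0*2+0=0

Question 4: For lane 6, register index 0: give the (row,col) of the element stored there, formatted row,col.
1,4

lane 6->6/4=1, 6 mod 4=2
i=0  r:1+0->1  c:2·2+0->4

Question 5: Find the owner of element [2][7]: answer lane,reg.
r=2⇒gr=2,Rb=0  c=7⇒th=3,odd=1
L=2*4+3=11  i=0*2+1=1

11,1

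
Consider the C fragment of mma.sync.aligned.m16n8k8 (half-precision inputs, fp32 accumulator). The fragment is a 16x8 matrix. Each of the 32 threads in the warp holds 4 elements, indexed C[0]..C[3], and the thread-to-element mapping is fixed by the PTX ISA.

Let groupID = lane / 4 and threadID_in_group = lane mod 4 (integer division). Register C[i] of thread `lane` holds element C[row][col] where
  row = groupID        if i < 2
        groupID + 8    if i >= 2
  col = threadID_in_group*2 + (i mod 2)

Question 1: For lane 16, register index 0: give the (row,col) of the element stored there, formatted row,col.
4,0

lane 16->16/4=4, 16 mod 4=0
i=0  r:4+0->4  c:2·0+0->0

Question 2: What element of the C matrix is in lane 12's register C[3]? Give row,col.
L=12⇒gr=12>>2=3, th=12&3=0
[3]⇒row 3+8=11  col 0·2+1=1

11,1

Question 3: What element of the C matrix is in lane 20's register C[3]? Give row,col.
13,1

lane 20->20/4=5, 20 mod 4=0
i=3  r:5+8->13  c:2·0+1->1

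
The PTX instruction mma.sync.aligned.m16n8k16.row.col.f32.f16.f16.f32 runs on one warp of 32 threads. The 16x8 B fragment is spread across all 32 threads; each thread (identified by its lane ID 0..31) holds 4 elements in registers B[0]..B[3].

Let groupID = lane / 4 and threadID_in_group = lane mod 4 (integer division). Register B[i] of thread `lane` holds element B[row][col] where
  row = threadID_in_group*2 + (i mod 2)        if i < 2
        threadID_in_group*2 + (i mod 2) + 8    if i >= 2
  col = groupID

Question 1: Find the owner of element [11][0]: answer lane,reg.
1,3

c:0=>grp=0  r:11=>rB=1,tig=1,lo=1
L=0*4+1=1  i=1*2+1=3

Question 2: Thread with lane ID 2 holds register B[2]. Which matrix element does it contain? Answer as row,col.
12,0

2: grp=0,tig=2
[2] (2*2+0+8,0) = (12,0)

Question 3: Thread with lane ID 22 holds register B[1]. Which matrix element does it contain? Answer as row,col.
lane 22: G=5 (22/4), T=2 (22%4)
i=1: r=2*2+1+0=5, c=G=5

5,5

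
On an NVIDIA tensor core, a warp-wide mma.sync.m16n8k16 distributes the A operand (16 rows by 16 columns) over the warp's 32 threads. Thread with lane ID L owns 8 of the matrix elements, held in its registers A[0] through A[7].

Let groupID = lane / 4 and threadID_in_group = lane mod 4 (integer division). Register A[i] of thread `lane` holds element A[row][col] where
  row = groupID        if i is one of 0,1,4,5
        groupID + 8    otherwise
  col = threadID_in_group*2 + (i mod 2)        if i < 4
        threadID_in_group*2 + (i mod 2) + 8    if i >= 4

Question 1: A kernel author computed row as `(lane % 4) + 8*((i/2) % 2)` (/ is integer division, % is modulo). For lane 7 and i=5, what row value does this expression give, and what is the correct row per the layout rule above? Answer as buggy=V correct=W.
`(lane % 4) + 8*((i/2) % 2)`[7,5]->3
L=7->g=7>>2=1, t=7&3=3
[5]->row 1+0=1  col 3·2+1+8=15
row: 3 vs 1

buggy=3 correct=1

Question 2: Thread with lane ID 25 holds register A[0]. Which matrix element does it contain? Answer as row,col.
L=25=>grp=25>>2=6, tig=25&3=1
[0]=>row 6+0=6  col 1·2+0+0=2

6,2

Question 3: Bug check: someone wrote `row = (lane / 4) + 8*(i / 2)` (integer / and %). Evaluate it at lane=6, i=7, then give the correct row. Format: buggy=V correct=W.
`(lane / 4) + 8*(i / 2)`[6,7]⇒25
lane 6: gr=1 (6/4), th=2 (6%4)
i=7: r=1+8=9, c=2*2+1+8=13
row: 25 vs 9

buggy=25 correct=9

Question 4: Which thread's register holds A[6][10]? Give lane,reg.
25,4

r=6->g=6,rb=0  c=10->cb=1,t=1,b0=0
L=6*4+1=25  i=1*4+0*2+0=4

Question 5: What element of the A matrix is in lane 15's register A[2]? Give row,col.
lane 15: G=3 (15/4), T=3 (15%4)
i=2: r=3+8=11, c=3*2+0+0=6

11,6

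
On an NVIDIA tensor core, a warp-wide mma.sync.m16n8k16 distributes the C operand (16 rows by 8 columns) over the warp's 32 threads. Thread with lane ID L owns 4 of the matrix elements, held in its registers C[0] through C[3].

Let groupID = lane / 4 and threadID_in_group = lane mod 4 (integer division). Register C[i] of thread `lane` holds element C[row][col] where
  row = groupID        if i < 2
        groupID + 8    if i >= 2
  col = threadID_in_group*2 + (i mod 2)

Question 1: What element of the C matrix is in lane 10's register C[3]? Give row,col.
lane 10⇒10/4=2, 10 mod 4=2
i=3  r:2+8⇒10  c:2·2+1⇒5

10,5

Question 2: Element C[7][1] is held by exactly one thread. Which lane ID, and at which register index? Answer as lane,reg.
28,1

r=7⇒gr=7,Rb=0  c=1⇒th=0,odd=1
L=7*4+0=28  i=0*2+1=1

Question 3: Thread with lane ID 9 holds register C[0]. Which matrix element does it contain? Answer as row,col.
2,2

lane 9→9/4=2, 9 mod 4=1
i=0  r:2+0→2  c:2·1+0→2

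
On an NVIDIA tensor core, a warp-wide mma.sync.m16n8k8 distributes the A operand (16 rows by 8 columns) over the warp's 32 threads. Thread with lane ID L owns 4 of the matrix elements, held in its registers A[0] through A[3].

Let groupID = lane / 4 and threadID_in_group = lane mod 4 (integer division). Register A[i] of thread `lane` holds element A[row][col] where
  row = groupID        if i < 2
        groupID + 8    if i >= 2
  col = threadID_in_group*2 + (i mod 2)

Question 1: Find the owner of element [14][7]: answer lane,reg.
27,3

r: 14->gid=6,r8=1  c: 7->tid=3,i&1=1
L=6*4+3=27  i=1*2+1=3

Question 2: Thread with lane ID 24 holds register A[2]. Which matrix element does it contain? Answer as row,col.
lane 24→24/4=6, 24 mod 4=0
i=2  r:6+8→14  c:2·0+0→0

14,0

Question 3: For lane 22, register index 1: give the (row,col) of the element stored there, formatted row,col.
5,5

lane 22->22/4=5, 22 mod 4=2
i=1  r:5+0->5  c:2·2+1->5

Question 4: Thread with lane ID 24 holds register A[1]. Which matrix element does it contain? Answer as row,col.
6,1

L=24→G=24>>2=6, T=24&3=0
[1]→row 6+0=6  col 0·2+1=1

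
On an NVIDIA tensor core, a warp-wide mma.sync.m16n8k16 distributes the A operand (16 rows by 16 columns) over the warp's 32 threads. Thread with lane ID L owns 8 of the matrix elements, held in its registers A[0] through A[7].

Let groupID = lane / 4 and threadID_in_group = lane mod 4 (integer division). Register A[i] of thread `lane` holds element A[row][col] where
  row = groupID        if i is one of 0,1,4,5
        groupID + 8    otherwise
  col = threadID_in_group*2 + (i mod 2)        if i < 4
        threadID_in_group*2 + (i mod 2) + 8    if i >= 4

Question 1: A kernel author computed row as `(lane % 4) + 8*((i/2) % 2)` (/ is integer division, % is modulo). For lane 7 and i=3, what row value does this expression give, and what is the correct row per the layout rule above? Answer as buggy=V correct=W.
`(lane % 4) + 8*((i/2) % 2)`[7,3]→11
7: G=1,T=3
[3] (1+8,3*2+1+0) = (9,7)
row: 11 vs 9

buggy=11 correct=9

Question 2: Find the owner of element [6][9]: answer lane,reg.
r:6=>grp=6,rB=0  c:9=>cB=1,tig=0,lo=1
L=6*4+0=24  i=1*4+0*2+1=5

24,5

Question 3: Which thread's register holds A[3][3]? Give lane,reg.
r: 3->gid=3,r8=0  c: 3->c8=0,tid=1,i&1=1
L=3*4+1=13  i=0*4+0*2+1=1

13,1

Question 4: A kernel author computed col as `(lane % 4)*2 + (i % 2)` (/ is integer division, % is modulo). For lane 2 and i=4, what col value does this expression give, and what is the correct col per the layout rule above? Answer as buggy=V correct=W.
buggy=4 correct=12

`(lane % 4)*2 + (i % 2)`[2,4]->4
lane 2->2/4=0, 2 mod 4=2
i=4  r:0+0->0  c:2·2+0+8->12
col: 4 vs 12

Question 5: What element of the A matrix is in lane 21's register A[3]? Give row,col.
lane 21=>21/4=5, 21 mod 4=1
i=3  r:5+8=>13  c:2·1+1+0=>3

13,3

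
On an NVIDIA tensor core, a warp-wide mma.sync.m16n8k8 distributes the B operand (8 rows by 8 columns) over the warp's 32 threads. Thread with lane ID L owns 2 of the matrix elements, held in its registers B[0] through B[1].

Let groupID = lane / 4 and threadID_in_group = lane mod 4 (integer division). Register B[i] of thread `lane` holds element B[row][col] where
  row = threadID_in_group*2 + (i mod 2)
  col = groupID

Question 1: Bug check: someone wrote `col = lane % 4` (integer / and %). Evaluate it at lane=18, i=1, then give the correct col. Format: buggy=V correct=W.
buggy=2 correct=4

`lane % 4`[18,1]->2
L=18->gid=18>>2=4, tid=18&3=2
[1]->row 2·2+1=5  col gid=4
col: 2 vs 4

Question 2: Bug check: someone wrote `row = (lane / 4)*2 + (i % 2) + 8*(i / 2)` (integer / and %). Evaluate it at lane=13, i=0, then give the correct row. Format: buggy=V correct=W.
buggy=6 correct=2

`(lane / 4)*2 + (i % 2) + 8*(i / 2)`[13,0]->6
lane 13->13/4=3, 13 mod 4=1
i=0  r:2·1+0->2  c:3
row: 6 vs 2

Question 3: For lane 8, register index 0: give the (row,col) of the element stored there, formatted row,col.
lane 8: g=2 (8/4), t=0 (8%4)
i=0: r=0*2+0=0, c=g=2

0,2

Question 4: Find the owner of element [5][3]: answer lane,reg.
14,1

c=3->g=3  r=5->t=2,b0=1
L=3*4+2=14  i=1=1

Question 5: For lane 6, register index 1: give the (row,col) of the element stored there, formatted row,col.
5,1

6: G=1,T=2
[1] (2*2+1,1) = (5,1)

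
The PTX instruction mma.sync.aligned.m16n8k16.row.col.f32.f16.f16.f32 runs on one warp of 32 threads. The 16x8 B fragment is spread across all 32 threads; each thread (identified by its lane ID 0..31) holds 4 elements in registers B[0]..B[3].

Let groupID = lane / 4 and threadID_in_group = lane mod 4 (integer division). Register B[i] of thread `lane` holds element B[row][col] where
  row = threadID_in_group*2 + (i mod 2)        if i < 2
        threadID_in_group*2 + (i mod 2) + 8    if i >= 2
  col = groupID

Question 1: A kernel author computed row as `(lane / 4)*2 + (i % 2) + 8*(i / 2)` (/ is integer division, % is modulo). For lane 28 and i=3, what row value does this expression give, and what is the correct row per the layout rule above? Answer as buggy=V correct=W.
`(lane / 4)*2 + (i % 2) + 8*(i / 2)`[28,3]->23
lane 28->28/4=7, 28 mod 4=0
i=3  r:2·0+1+8->9  c:7
row: 23 vs 9

buggy=23 correct=9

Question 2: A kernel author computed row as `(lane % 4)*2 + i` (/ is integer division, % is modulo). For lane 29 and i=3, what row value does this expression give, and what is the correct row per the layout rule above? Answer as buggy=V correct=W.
`(lane % 4)*2 + i`[29,3]→5
lane 29→29/4=7, 29 mod 4=1
i=3  r:2·1+1+8→11  c:7
row: 5 vs 11

buggy=5 correct=11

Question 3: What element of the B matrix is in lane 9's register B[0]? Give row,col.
lane 9⇒9/4=2, 9 mod 4=1
i=0  r:2·1+0+0⇒2  c:2

2,2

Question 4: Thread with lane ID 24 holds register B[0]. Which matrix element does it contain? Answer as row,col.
lane 24⇒24/4=6, 24 mod 4=0
i=0  r:2·0+0+0⇒0  c:6

0,6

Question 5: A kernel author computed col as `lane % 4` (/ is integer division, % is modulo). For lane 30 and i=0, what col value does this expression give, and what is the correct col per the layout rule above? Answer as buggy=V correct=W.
buggy=2 correct=7

`lane % 4`[30,0]->2
30: gid=7,tid=2
[0] (2*2+0+0,7) = (4,7)
col: 2 vs 7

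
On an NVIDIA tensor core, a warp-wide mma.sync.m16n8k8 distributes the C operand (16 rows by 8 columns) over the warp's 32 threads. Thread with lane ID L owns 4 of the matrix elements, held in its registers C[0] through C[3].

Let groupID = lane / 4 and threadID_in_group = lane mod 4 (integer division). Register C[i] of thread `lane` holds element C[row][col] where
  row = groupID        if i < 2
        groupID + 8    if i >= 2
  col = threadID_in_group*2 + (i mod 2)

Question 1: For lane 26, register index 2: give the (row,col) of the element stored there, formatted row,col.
14,4

lane 26→26/4=6, 26 mod 4=2
i=2  r:6+8→14  c:2·2+0→4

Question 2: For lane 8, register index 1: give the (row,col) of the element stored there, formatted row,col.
2,1

8: G=2,T=0
[1] (2+0,0*2+1) = (2,1)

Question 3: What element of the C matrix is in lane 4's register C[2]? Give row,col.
lane 4: gr=1 (4/4), th=0 (4%4)
i=2: r=1+8=9, c=0*2+0=0

9,0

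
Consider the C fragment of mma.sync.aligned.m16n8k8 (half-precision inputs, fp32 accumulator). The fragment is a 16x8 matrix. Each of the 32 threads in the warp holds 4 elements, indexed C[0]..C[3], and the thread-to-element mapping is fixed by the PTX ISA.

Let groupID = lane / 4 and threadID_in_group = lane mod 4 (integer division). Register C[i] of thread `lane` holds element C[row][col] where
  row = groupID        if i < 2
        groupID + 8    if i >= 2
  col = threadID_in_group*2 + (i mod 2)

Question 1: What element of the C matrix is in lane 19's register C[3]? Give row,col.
19: G=4,T=3
[3] (4+8,3*2+1) = (12,7)

12,7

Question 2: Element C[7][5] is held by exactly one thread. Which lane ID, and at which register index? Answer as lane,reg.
r:7=>grp=7,rB=0  c:5=>tig=2,lo=1
L=7*4+2=30  i=0*2+1=1

30,1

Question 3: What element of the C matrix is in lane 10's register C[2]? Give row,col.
L=10->g=10>>2=2, t=10&3=2
[2]->row 2+8=10  col 2·2+0=4

10,4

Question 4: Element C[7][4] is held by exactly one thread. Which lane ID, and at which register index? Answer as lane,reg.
30,0

r=7⇒gr=7,Rb=0  c=4⇒th=2,odd=0
L=7*4+2=30  i=0*2+0=0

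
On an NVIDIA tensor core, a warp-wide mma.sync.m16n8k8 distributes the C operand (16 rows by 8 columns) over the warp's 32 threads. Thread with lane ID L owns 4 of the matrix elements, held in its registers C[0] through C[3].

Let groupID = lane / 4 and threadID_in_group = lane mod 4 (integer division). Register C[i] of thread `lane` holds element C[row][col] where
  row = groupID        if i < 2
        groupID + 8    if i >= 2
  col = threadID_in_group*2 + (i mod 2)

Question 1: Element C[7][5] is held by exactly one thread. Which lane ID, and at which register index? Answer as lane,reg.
30,1

r=7→G=7,rhi=0  c=5→T=2,p=1
L=7*4+2=30  i=0*2+1=1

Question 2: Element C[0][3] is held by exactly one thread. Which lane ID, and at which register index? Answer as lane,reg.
r=0→G=0,rhi=0  c=3→T=1,p=1
L=0*4+1=1  i=0*2+1=1

1,1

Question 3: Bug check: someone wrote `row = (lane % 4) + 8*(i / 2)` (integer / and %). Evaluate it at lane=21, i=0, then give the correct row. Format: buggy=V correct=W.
buggy=1 correct=5

`(lane % 4) + 8*(i / 2)`[21,0]⇒1
L=21⇒gr=21>>2=5, th=21&3=1
[0]⇒row 5+0=5  col 1·2+0=2
row: 1 vs 5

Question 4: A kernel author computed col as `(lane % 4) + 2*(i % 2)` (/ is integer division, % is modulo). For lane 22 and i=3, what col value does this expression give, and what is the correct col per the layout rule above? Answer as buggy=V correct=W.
`(lane % 4) + 2*(i % 2)`[22,3]->4
L=22->gid=22>>2=5, tid=22&3=2
[3]->row 5+8=13  col 2·2+1=5
col: 4 vs 5

buggy=4 correct=5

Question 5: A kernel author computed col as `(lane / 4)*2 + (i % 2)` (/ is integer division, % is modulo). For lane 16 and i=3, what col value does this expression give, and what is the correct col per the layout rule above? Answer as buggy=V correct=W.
`(lane / 4)*2 + (i % 2)`[16,3]→9
16: G=4,T=0
[3] (4+8,0*2+1) = (12,1)
col: 9 vs 1

buggy=9 correct=1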